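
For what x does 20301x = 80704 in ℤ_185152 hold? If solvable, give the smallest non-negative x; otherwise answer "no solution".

86784

First find gcd(20301, 185152):
185152 = 9·20301 + 2443
20301 = 8·2443 + 757
2443 = 3·757 + 172
757 = 4·172 + 69
172 = 2·69 + 34
69 = 2·34 + 1
34 = 34·1 + 0
gcd = 1, so a unique solution mod 185152 exists.
Back-substitute for the Bézout coefficients:
1 = 69 − 2·34
1 = −2·172 + 5·69
1 = 5·757 − 22·172
1 = −22·2443 + 71·757
1 = 71·20301 − 590·2443
1 = −590·185152 + 5381·20301
So 20301·(5381) ≡ 1 (mod 185152), giving 20301⁻¹ ≡ 5381.
x ≡ 20301⁻¹·80704 ≡ 5381·80704 ≡ 86784 (mod 185152).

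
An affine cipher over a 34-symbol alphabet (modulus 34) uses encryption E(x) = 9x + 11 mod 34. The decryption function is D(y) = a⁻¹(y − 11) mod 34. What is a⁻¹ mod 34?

19

Extended Euclidean algorithm:
34 = 3×9 + 7
9 = 1×7 + 2
7 = 3×2 + 1
2 = 2×1 + 0
The gcd is 1. Working backward:
1 = 7 − 3·2
1 = −3·9 + 4·7
1 = 4·34 − 15·9
So 9·(-15) ≡ 1 (mod 34), and -15 ≡ 19 (mod 34).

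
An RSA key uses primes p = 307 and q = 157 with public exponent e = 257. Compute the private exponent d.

13745

φ(n) = (p−1)(q−1) = 306·156 = 47736.
Need d with 257·d ≡ 1 (mod 47736). Apply the extended Euclidean algorithm:
47736 = 185*257 + 191
257 = 1*191 + 66
191 = 2*66 + 59
66 = 1*59 + 7
59 = 8*7 + 3
7 = 2*3 + 1
3 = 3*1 + 0
Back-substitute:
1 = 7 − 2·3
1 = −2·59 + 17·7
1 = 17·66 − 19·59
1 = −19·191 + 55·66
1 = 55·257 − 74·191
1 = −74·47736 + 13745·257
So 257·13745 ≡ 1 (mod 47736), hence d = 13745.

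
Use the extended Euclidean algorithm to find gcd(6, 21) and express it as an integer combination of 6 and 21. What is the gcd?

3

Apply Euclid's algorithm to 21 and 6:
21 = 3·6 + 3
6 = 2·3 + 0
gcd(6, 21) = 3.
Working backward:
3 = 21 − 3·6
So 3 = (1)·21 + (-3)·6.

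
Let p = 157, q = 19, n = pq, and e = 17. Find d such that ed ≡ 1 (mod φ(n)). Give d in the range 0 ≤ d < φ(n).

1817

φ(n) = (p−1)(q−1) = 156·18 = 2808.
Need d with 17·d ≡ 1 (mod 2808). Apply the extended Euclidean algorithm:
2808 = 165×17 + 3
17 = 5×3 + 2
3 = 1×2 + 1
2 = 2×1 + 0
Back-substitute:
1 = 3 − 2
1 = −17 + 6·3
1 = 6·2808 − 991·17
So 17·(-991) ≡ 1 (mod 2808), hence d ≡ -991 ≡ 1817 (mod 2808).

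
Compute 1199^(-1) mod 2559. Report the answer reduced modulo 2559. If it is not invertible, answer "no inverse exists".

Run Euclid on (2559, 1199):
2559 = 2*1199 + 161
1199 = 7*161 + 72
161 = 2*72 + 17
72 = 4*17 + 4
17 = 4*4 + 1
4 = 4*1 + 0
Since gcd(1199, 2559) = 1, back-substitute to write 1 as a combination:
1 = 17 − 4·4
1 = −4·72 + 17·17
1 = 17·161 − 38·72
1 = −38·1199 + 283·161
1 = 283·2559 − 604·1199
Hence 1199⁻¹ ≡ -604 ≡ 1955 (mod 2559).

1955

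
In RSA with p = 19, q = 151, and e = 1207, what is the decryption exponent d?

2143

φ(n) = (p−1)(q−1) = 18·150 = 2700.
Need d with 1207·d ≡ 1 (mod 2700). Apply the extended Euclidean algorithm:
2700 = 2×1207 + 286
1207 = 4×286 + 63
286 = 4×63 + 34
63 = 1×34 + 29
34 = 1×29 + 5
29 = 5×5 + 4
5 = 1×4 + 1
4 = 4×1 + 0
Back-substitute:
1 = 5 − 4
1 = −29 + 6·5
1 = 6·34 − 7·29
1 = −7·63 + 13·34
1 = 13·286 − 59·63
1 = −59·1207 + 249·286
1 = 249·2700 − 557·1207
So 1207·(-557) ≡ 1 (mod 2700), hence d ≡ -557 ≡ 2143 (mod 2700).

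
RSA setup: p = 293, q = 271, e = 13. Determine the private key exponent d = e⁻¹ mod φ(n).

48517

φ(n) = (p−1)(q−1) = 292·270 = 78840.
Need d with 13·d ≡ 1 (mod 78840). Apply the extended Euclidean algorithm:
78840 = 6064×13 + 8
13 = 1×8 + 5
8 = 1×5 + 3
5 = 1×3 + 2
3 = 1×2 + 1
2 = 2×1 + 0
Back-substitute:
1 = 3 − 2
1 = −5 + 2·3
1 = 2·8 − 3·5
1 = −3·13 + 5·8
1 = 5·78840 − 30323·13
So 13·(-30323) ≡ 1 (mod 78840), hence d ≡ -30323 ≡ 48517 (mod 78840).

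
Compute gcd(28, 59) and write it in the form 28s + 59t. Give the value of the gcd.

1

Repeated division:
59 = 2·28 + 3
28 = 9·3 + 1
3 = 3·1 + 0
gcd(28, 59) = 1.
Back-substituting:
1 = 28 − 9·3
1 = −9·59 + 19·28
So 1 = (-9)·59 + (19)·28.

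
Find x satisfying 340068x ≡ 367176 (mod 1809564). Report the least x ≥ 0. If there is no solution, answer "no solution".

First find gcd(340068, 1809564):
1809564 = 5*340068 + 109224
340068 = 3*109224 + 12396
109224 = 8*12396 + 10056
12396 = 1*10056 + 2340
10056 = 4*2340 + 696
2340 = 3*696 + 252
696 = 2*252 + 192
252 = 1*192 + 60
192 = 3*60 + 12
60 = 5*12 + 0
gcd = 12 and 12 | 367176, so solutions exist. Divide through by 12: 28339x ≡ 30598 (mod 150797).
Now find 28339⁻¹ mod 150797:
150797 = 5*28339 + 9102
28339 = 3*9102 + 1033
9102 = 8*1033 + 838
1033 = 1*838 + 195
838 = 4*195 + 58
195 = 3*58 + 21
58 = 2*21 + 16
21 = 1*16 + 5
16 = 3*5 + 1
5 = 5*1 + 0
Back-substitute:
1 = 16 − 3·5
1 = −3·21 + 4·16
1 = 4·58 − 11·21
1 = −11·195 + 37·58
1 = 37·838 − 159·195
1 = −159·1033 + 196·838
1 = 196·9102 − 1727·1033
1 = −1727·28339 + 5377·9102
1 = 5377·150797 − 28612·28339
So 28339·(-28612) ≡ 1 (mod 150797), i.e. 28339⁻¹ ≡ 122185.
Then x ≡ 122185·30598 ≡ 57406 (mod 150797); the smallest non-negative solution is x = 57406.

57406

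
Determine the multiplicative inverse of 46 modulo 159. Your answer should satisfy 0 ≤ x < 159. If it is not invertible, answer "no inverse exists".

Apply the Euclidean algorithm to 159 and 46:
159 = 3·46 + 21
46 = 2·21 + 4
21 = 5·4 + 1
4 = 4·1 + 0
gcd = 1, so the inverse exists. Back-substitute:
1 = 21 − 5·4
1 = −5·46 + 11·21
1 = 11·159 − 38·46
Hence 46⁻¹ ≡ -38 ≡ 121 (mod 159).

121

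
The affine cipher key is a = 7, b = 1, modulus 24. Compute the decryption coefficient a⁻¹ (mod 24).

Apply the Euclidean algorithm to 24 and 7:
24 = 3·7 + 3
7 = 2·3 + 1
3 = 3·1 + 0
Since gcd(7, 24) = 1, back-substitute to write 1 as a combination:
1 = 7 − 2·3
1 = −2·24 + 7·7
So 7·7 ≡ 1 (mod 24).

7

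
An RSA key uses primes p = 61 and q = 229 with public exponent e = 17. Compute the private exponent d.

φ(n) = (p−1)(q−1) = 60·228 = 13680.
Need d with 17·d ≡ 1 (mod 13680). Apply the extended Euclidean algorithm:
13680 = 804*17 + 12
17 = 1*12 + 5
12 = 2*5 + 2
5 = 2*2 + 1
2 = 2*1 + 0
Back-substitute:
1 = 5 − 2·2
1 = −2·12 + 5·5
1 = 5·17 − 7·12
1 = −7·13680 + 5633·17
So 17·5633 ≡ 1 (mod 13680), hence d = 5633.

5633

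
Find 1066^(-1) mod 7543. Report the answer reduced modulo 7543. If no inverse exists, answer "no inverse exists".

gcd(7543, 1066) by repeated division:
7543 = 7*1066 + 81
1066 = 13*81 + 13
81 = 6*13 + 3
13 = 4*3 + 1
3 = 3*1 + 0
Since gcd(1066, 7543) = 1, back-substitute to write 1 as a combination:
1 = 13 − 4·3
1 = −4·81 + 25·13
1 = 25·1066 − 329·81
1 = −329·7543 + 2328·1066
So 1066·2328 ≡ 1 (mod 7543).

2328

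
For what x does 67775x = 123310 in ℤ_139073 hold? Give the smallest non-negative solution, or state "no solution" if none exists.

40590

First find gcd(67775, 139073):
139073 = 2×67775 + 3523
67775 = 19×3523 + 838
3523 = 4×838 + 171
838 = 4×171 + 154
171 = 1×154 + 17
154 = 9×17 + 1
17 = 17×1 + 0
gcd = 1, so a unique solution mod 139073 exists.
Back-substitute for the Bézout coefficients:
1 = 154 − 9·17
1 = −9·171 + 10·154
1 = 10·838 − 49·171
1 = −49·3523 + 206·838
1 = 206·67775 − 3963·3523
1 = −3963·139073 + 8132·67775
So 67775·(8132) ≡ 1 (mod 139073), giving 67775⁻¹ ≡ 8132.
x ≡ 67775⁻¹·123310 ≡ 8132·123310 ≡ 40590 (mod 139073).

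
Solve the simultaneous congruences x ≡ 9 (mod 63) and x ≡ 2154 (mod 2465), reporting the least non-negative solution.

Write x = 9 + 63·k. Then 63·k ≡ 2154 − 9 ≡ 2145 (mod 2465).
Need 63⁻¹ mod 2465. Extended Euclid on (2465, 63):
2465 = 39*63 + 8
63 = 7*8 + 7
8 = 1*7 + 1
7 = 7*1 + 0
Back-substitute:
1 = 8 − 7
1 = −63 + 8·8
1 = 8·2465 − 313·63
63⁻¹ ≡ 2152 (mod 2465), so k ≡ 2152·2145 ≡ 1560 (mod 2465).
x = 9 + 63·1560 = 98289.

98289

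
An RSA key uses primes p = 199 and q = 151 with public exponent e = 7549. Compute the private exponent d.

φ(n) = (p−1)(q−1) = 198·150 = 29700.
Need d with 7549·d ≡ 1 (mod 29700). Apply the extended Euclidean algorithm:
29700 = 3×7549 + 7053
7549 = 1×7053 + 496
7053 = 14×496 + 109
496 = 4×109 + 60
109 = 1×60 + 49
60 = 1×49 + 11
49 = 4×11 + 5
11 = 2×5 + 1
5 = 5×1 + 0
Back-substitute:
1 = 11 − 2·5
1 = −2·49 + 9·11
1 = 9·60 − 11·49
1 = −11·109 + 20·60
1 = 20·496 − 91·109
1 = −91·7053 + 1294·496
1 = 1294·7549 − 1385·7053
1 = −1385·29700 + 5449·7549
So 7549·5449 ≡ 1 (mod 29700), hence d = 5449.

5449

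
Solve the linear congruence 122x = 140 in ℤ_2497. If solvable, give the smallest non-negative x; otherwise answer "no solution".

1966

First find gcd(122, 2497):
2497 = 20×122 + 57
122 = 2×57 + 8
57 = 7×8 + 1
8 = 8×1 + 0
gcd = 1, so a unique solution mod 2497 exists.
Back-substitute for the Bézout coefficients:
1 = 57 − 7·8
1 = −7·122 + 15·57
1 = 15·2497 − 307·122
So 122·(-307) ≡ 1 (mod 2497), giving 122⁻¹ ≡ 2190.
x ≡ 122⁻¹·140 ≡ 2190·140 ≡ 1966 (mod 2497).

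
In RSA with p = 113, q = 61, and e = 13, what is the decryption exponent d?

517

φ(n) = (p−1)(q−1) = 112·60 = 6720.
Need d with 13·d ≡ 1 (mod 6720). Apply the extended Euclidean algorithm:
6720 = 516×13 + 12
13 = 1×12 + 1
12 = 12×1 + 0
Back-substitute:
1 = 13 − 12
1 = −6720 + 517·13
So 13·517 ≡ 1 (mod 6720), hence d = 517.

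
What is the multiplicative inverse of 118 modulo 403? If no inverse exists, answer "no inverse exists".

222

Run Euclid on (403, 118):
403 = 3×118 + 49
118 = 2×49 + 20
49 = 2×20 + 9
20 = 2×9 + 2
9 = 4×2 + 1
2 = 2×1 + 0
gcd = 1, so the inverse exists. Back-substitute:
1 = 9 − 4·2
1 = −4·20 + 9·9
1 = 9·49 − 22·20
1 = −22·118 + 53·49
1 = 53·403 − 181·118
Hence 118⁻¹ ≡ -181 ≡ 222 (mod 403).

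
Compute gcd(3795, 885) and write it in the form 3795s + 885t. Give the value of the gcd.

Apply Euclid's algorithm to 3795 and 885:
3795 = 4×885 + 255
885 = 3×255 + 120
255 = 2×120 + 15
120 = 8×15 + 0
gcd(3795, 885) = 15.
Express as a combination:
15 = 255 − 2·120
15 = −2·885 + 7·255
15 = 7·3795 − 30·885
So 15 = (7)·3795 + (-30)·885.

15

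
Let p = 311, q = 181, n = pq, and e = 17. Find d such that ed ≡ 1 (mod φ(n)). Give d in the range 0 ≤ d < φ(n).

φ(n) = (p−1)(q−1) = 310·180 = 55800.
Need d with 17·d ≡ 1 (mod 55800). Apply the extended Euclidean algorithm:
55800 = 3282×17 + 6
17 = 2×6 + 5
6 = 1×5 + 1
5 = 5×1 + 0
Back-substitute:
1 = 6 − 5
1 = −17 + 3·6
1 = 3·55800 − 9847·17
So 17·(-9847) ≡ 1 (mod 55800), hence d ≡ -9847 ≡ 45953 (mod 55800).

45953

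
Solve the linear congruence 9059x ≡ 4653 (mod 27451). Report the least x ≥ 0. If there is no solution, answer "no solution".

First find gcd(9059, 27451):
27451 = 3*9059 + 274
9059 = 33*274 + 17
274 = 16*17 + 2
17 = 8*2 + 1
2 = 2*1 + 0
gcd = 1, so a unique solution mod 27451 exists.
Back-substitute for the Bézout coefficients:
1 = 17 − 8·2
1 = −8·274 + 129·17
1 = 129·9059 − 4265·274
1 = −4265·27451 + 12924·9059
So 9059·(12924) ≡ 1 (mod 27451), giving 9059⁻¹ ≡ 12924.
x ≡ 9059⁻¹·4653 ≡ 12924·4653 ≡ 17682 (mod 27451).

17682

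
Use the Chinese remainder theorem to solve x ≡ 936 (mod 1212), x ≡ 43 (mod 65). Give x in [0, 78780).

44568

Write x = 936 + 1212·k. Then 1212·k ≡ 43 − 936 ≡ 17 (mod 65).
Need 1212⁻¹ mod 65. Extended Euclid on (65, 42):
65 = 1×42 + 23
42 = 1×23 + 19
23 = 1×19 + 4
19 = 4×4 + 3
4 = 1×3 + 1
3 = 3×1 + 0
Back-substitute:
1 = 4 − 3
1 = −19 + 5·4
1 = 5·23 − 6·19
1 = −6·42 + 11·23
1 = 11·65 − 17·42
1212⁻¹ ≡ 48 (mod 65), so k ≡ 48·17 ≡ 36 (mod 65).
x = 936 + 1212·36 = 44568.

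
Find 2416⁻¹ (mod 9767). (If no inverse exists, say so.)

gcd(9767, 2416) by repeated division:
9767 = 4×2416 + 103
2416 = 23×103 + 47
103 = 2×47 + 9
47 = 5×9 + 2
9 = 4×2 + 1
2 = 2×1 + 0
gcd = 1, so the inverse exists. Back-substitute:
1 = 9 − 4·2
1 = −4·47 + 21·9
1 = 21·103 − 46·47
1 = −46·2416 + 1079·103
1 = 1079·9767 − 4362·2416
Thus 2416·(-4362) ≡ 1 (mod 9767); reducing, -4362 mod 9767 = 5405.

5405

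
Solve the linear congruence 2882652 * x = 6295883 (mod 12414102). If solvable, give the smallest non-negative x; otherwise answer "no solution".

no solution

gcd(2882652, 12414102):
12414102 = 4·2882652 + 883494
2882652 = 3·883494 + 232170
883494 = 3·232170 + 186984
232170 = 1·186984 + 45186
186984 = 4·45186 + 6240
45186 = 7·6240 + 1506
6240 = 4·1506 + 216
1506 = 6·216 + 210
216 = 1·210 + 6
210 = 35·6 + 0
gcd = 6, but 6 ∤ 6295883, so the congruence has no solution.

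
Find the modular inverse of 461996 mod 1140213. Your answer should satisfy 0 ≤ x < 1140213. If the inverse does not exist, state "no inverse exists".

779831

Run Euclid on (1140213, 461996):
1140213 = 2*461996 + 216221
461996 = 2*216221 + 29554
216221 = 7*29554 + 9343
29554 = 3*9343 + 1525
9343 = 6*1525 + 193
1525 = 7*193 + 174
193 = 1*174 + 19
174 = 9*19 + 3
19 = 6*3 + 1
3 = 3*1 + 0
The gcd is 1. Working backward:
1 = 19 − 6·3
1 = −6·174 + 55·19
1 = 55·193 − 61·174
1 = −61·1525 + 482·193
1 = 482·9343 − 2953·1525
1 = −2953·29554 + 9341·9343
1 = 9341·216221 − 68340·29554
1 = −68340·461996 + 146021·216221
1 = 146021·1140213 − 360382·461996
Hence 461996⁻¹ ≡ -360382 ≡ 779831 (mod 1140213).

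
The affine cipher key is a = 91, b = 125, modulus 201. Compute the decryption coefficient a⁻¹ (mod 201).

gcd(201, 91) by repeated division:
201 = 2×91 + 19
91 = 4×19 + 15
19 = 1×15 + 4
15 = 3×4 + 3
4 = 1×3 + 1
3 = 3×1 + 0
The gcd is 1. Working backward:
1 = 4 − 3
1 = −15 + 4·4
1 = 4·19 − 5·15
1 = −5·91 + 24·19
1 = 24·201 − 53·91
Hence 91⁻¹ ≡ -53 ≡ 148 (mod 201).

148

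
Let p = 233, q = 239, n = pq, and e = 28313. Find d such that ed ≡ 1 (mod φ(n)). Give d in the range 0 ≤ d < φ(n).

φ(n) = (p−1)(q−1) = 232·238 = 55216.
Need d with 28313·d ≡ 1 (mod 55216). Apply the extended Euclidean algorithm:
55216 = 1*28313 + 26903
28313 = 1*26903 + 1410
26903 = 19*1410 + 113
1410 = 12*113 + 54
113 = 2*54 + 5
54 = 10*5 + 4
5 = 1*4 + 1
4 = 4*1 + 0
Back-substitute:
1 = 5 − 4
1 = −54 + 11·5
1 = 11·113 − 23·54
1 = −23·1410 + 287·113
1 = 287·26903 − 5476·1410
1 = −5476·28313 + 5763·26903
1 = 5763·55216 − 11239·28313
So 28313·(-11239) ≡ 1 (mod 55216), hence d ≡ -11239 ≡ 43977 (mod 55216).

43977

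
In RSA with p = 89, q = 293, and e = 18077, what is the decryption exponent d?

φ(n) = (p−1)(q−1) = 88·292 = 25696.
Need d with 18077·d ≡ 1 (mod 25696). Apply the extended Euclidean algorithm:
25696 = 1*18077 + 7619
18077 = 2*7619 + 2839
7619 = 2*2839 + 1941
2839 = 1*1941 + 898
1941 = 2*898 + 145
898 = 6*145 + 28
145 = 5*28 + 5
28 = 5*5 + 3
5 = 1*3 + 2
3 = 1*2 + 1
2 = 2*1 + 0
Back-substitute:
1 = 3 − 2
1 = −5 + 2·3
1 = 2·28 − 11·5
1 = −11·145 + 57·28
1 = 57·898 − 353·145
1 = −353·1941 + 763·898
1 = 763·2839 − 1116·1941
1 = −1116·7619 + 2995·2839
1 = 2995·18077 − 7106·7619
1 = −7106·25696 + 10101·18077
So 18077·10101 ≡ 1 (mod 25696), hence d = 10101.

10101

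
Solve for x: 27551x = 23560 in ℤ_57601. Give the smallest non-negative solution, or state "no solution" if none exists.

8740

First find gcd(27551, 57601):
57601 = 2*27551 + 2499
27551 = 11*2499 + 62
2499 = 40*62 + 19
62 = 3*19 + 5
19 = 3*5 + 4
5 = 1*4 + 1
4 = 4*1 + 0
gcd = 1, so a unique solution mod 57601 exists.
Back-substitute for the Bézout coefficients:
1 = 5 − 4
1 = −19 + 4·5
1 = 4·62 − 13·19
1 = −13·2499 + 524·62
1 = 524·27551 − 5777·2499
1 = −5777·57601 + 12078·27551
So 27551·(12078) ≡ 1 (mod 57601), giving 27551⁻¹ ≡ 12078.
x ≡ 27551⁻¹·23560 ≡ 12078·23560 ≡ 8740 (mod 57601).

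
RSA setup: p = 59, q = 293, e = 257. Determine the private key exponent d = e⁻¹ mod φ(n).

φ(n) = (p−1)(q−1) = 58·292 = 16936.
Need d with 257·d ≡ 1 (mod 16936). Apply the extended Euclidean algorithm:
16936 = 65×257 + 231
257 = 1×231 + 26
231 = 8×26 + 23
26 = 1×23 + 3
23 = 7×3 + 2
3 = 1×2 + 1
2 = 2×1 + 0
Back-substitute:
1 = 3 − 2
1 = −23 + 8·3
1 = 8·26 − 9·23
1 = −9·231 + 80·26
1 = 80·257 − 89·231
1 = −89·16936 + 5865·257
So 257·5865 ≡ 1 (mod 16936), hence d = 5865.

5865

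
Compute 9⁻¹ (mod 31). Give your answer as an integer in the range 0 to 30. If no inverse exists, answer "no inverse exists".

7

gcd(31, 9) by repeated division:
31 = 3·9 + 4
9 = 2·4 + 1
4 = 4·1 + 0
Since gcd(9, 31) = 1, back-substitute to write 1 as a combination:
1 = 9 − 2·4
1 = −2·31 + 7·9
So 9·7 ≡ 1 (mod 31).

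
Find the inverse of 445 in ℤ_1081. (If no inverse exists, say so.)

gcd(1081, 445) by repeated division:
1081 = 2·445 + 191
445 = 2·191 + 63
191 = 3·63 + 2
63 = 31·2 + 1
2 = 2·1 + 0
Since gcd(445, 1081) = 1, back-substitute to write 1 as a combination:
1 = 63 − 31·2
1 = −31·191 + 94·63
1 = 94·445 − 219·191
1 = −219·1081 + 532·445
So 445·532 ≡ 1 (mod 1081).

532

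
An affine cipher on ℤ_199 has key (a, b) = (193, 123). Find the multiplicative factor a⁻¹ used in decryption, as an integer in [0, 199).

33

Run Euclid on (199, 193):
199 = 1·193 + 6
193 = 32·6 + 1
6 = 6·1 + 0
Since gcd(193, 199) = 1, back-substitute to write 1 as a combination:
1 = 193 − 32·6
1 = −32·199 + 33·193
So 193·33 ≡ 1 (mod 199).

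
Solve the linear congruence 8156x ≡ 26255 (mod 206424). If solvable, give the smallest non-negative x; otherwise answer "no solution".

no solution

gcd(8156, 206424):
206424 = 25·8156 + 2524
8156 = 3·2524 + 584
2524 = 4·584 + 188
584 = 3·188 + 20
188 = 9·20 + 8
20 = 2·8 + 4
8 = 2·4 + 0
gcd = 4, but 4 ∤ 26255, so the congruence has no solution.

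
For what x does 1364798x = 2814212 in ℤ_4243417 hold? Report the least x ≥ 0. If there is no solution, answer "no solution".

1180798

First find gcd(1364798, 4243417):
4243417 = 3·1364798 + 149023
1364798 = 9·149023 + 23591
149023 = 6·23591 + 7477
23591 = 3·7477 + 1160
7477 = 6·1160 + 517
1160 = 2·517 + 126
517 = 4·126 + 13
126 = 9·13 + 9
13 = 1·9 + 4
9 = 2·4 + 1
4 = 4·1 + 0
gcd = 1, so a unique solution mod 4243417 exists.
Back-substitute for the Bézout coefficients:
1 = 9 − 2·4
1 = −2·13 + 3·9
1 = 3·126 − 29·13
1 = −29·517 + 119·126
1 = 119·1160 − 267·517
1 = −267·7477 + 1721·1160
1 = 1721·23591 − 5430·7477
1 = −5430·149023 + 34301·23591
1 = 34301·1364798 − 314139·149023
1 = −314139·4243417 + 976718·1364798
So 1364798·(976718) ≡ 1 (mod 4243417), giving 1364798⁻¹ ≡ 976718.
x ≡ 1364798⁻¹·2814212 ≡ 976718·2814212 ≡ 1180798 (mod 4243417).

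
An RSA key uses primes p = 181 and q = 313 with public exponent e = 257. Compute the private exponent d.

φ(n) = (p−1)(q−1) = 180·312 = 56160.
Need d with 257·d ≡ 1 (mod 56160). Apply the extended Euclidean algorithm:
56160 = 218·257 + 134
257 = 1·134 + 123
134 = 1·123 + 11
123 = 11·11 + 2
11 = 5·2 + 1
2 = 2·1 + 0
Back-substitute:
1 = 11 − 5·2
1 = −5·123 + 56·11
1 = 56·134 − 61·123
1 = −61·257 + 117·134
1 = 117·56160 − 25567·257
So 257·(-25567) ≡ 1 (mod 56160), hence d ≡ -25567 ≡ 30593 (mod 56160).

30593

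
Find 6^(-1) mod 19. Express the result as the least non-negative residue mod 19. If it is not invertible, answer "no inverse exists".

16

Run Euclid on (19, 6):
19 = 3×6 + 1
6 = 6×1 + 0
Since gcd(6, 19) = 1, back-substitute to write 1 as a combination:
1 = 19 − 3·6
Thus 6·(-3) ≡ 1 (mod 19); reducing, -3 mod 19 = 16.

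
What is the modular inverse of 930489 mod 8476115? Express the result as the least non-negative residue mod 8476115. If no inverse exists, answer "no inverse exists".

gcd(8476115, 930489) by repeated division:
8476115 = 9·930489 + 101714
930489 = 9·101714 + 15063
101714 = 6·15063 + 11336
15063 = 1·11336 + 3727
11336 = 3·3727 + 155
3727 = 24·155 + 7
155 = 22·7 + 1
7 = 7·1 + 0
The gcd is 1. Working backward:
1 = 155 − 22·7
1 = −22·3727 + 529·155
1 = 529·11336 − 1609·3727
1 = −1609·15063 + 2138·11336
1 = 2138·101714 − 14437·15063
1 = −14437·930489 + 132071·101714
1 = 132071·8476115 − 1203076·930489
Thus 930489·(-1203076) ≡ 1 (mod 8476115); reducing, -1203076 mod 8476115 = 7273039.

7273039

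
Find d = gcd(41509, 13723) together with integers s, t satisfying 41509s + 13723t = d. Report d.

Euclidean algorithm:
41509 = 3·13723 + 340
13723 = 40·340 + 123
340 = 2·123 + 94
123 = 1·94 + 29
94 = 3·29 + 7
29 = 4·7 + 1
7 = 7·1 + 0
gcd(41509, 13723) = 1.
Back-substituting:
1 = 29 − 4·7
1 = −4·94 + 13·29
1 = 13·123 − 17·94
1 = −17·340 + 47·123
1 = 47·13723 − 1897·340
1 = −1897·41509 + 5738·13723
So 1 = (-1897)·41509 + (5738)·13723.

1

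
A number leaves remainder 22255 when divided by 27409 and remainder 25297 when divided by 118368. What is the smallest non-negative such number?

Write x = 22255 + 27409·k. Then 27409·k ≡ 25297 − 22255 ≡ 3042 (mod 118368).
Need 27409⁻¹ mod 118368. Extended Euclid on (118368, 27409):
118368 = 4*27409 + 8732
27409 = 3*8732 + 1213
8732 = 7*1213 + 241
1213 = 5*241 + 8
241 = 30*8 + 1
8 = 8*1 + 0
Back-substitute:
1 = 241 − 30·8
1 = −30·1213 + 151·241
1 = 151·8732 − 1087·1213
1 = −1087·27409 + 3412·8732
1 = 3412·118368 − 14735·27409
27409⁻¹ ≡ 103633 (mod 118368), so k ≡ 103633·3042 ≡ 37602 (mod 118368).
x = 22255 + 27409·37602 = 1030655473.

1030655473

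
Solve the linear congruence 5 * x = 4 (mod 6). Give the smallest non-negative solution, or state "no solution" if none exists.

First find gcd(5, 6):
6 = 1*5 + 1
5 = 5*1 + 0
gcd = 1, so a unique solution mod 6 exists.
Back-substitute for the Bézout coefficients:
1 = 6 − 5
So 5·(-1) ≡ 1 (mod 6), giving 5⁻¹ ≡ 5.
x ≡ 5⁻¹·4 ≡ 5·4 ≡ 2 (mod 6).

2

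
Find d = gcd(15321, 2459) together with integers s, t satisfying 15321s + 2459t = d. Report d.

1

Apply Euclid's algorithm to 15321 and 2459:
15321 = 6·2459 + 567
2459 = 4·567 + 191
567 = 2·191 + 185
191 = 1·185 + 6
185 = 30·6 + 5
6 = 1·5 + 1
5 = 5·1 + 0
gcd(15321, 2459) = 1.
Back-substituting:
1 = 6 − 5
1 = −185 + 31·6
1 = 31·191 − 32·185
1 = −32·567 + 95·191
1 = 95·2459 − 412·567
1 = −412·15321 + 2567·2459
So 1 = (-412)·15321 + (2567)·2459.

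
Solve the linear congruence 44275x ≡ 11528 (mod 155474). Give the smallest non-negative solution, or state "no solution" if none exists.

First find gcd(44275, 155474):
155474 = 3·44275 + 22649
44275 = 1·22649 + 21626
22649 = 1·21626 + 1023
21626 = 21·1023 + 143
1023 = 7·143 + 22
143 = 6·22 + 11
22 = 2·11 + 0
gcd = 11 and 11 | 11528, so solutions exist. Divide through by 11: 4025x ≡ 1048 (mod 14134).
Now find 4025⁻¹ mod 14134:
14134 = 3·4025 + 2059
4025 = 1·2059 + 1966
2059 = 1·1966 + 93
1966 = 21·93 + 13
93 = 7·13 + 2
13 = 6·2 + 1
2 = 2·1 + 0
Back-substitute:
1 = 13 − 6·2
1 = −6·93 + 43·13
1 = 43·1966 − 909·93
1 = −909·2059 + 952·1966
1 = 952·4025 − 1861·2059
1 = −1861·14134 + 6535·4025
So 4025⁻¹ ≡ 6535 (mod 14134).
Then x ≡ 6535·1048 ≡ 7824 (mod 14134); the smallest non-negative solution is x = 7824.

7824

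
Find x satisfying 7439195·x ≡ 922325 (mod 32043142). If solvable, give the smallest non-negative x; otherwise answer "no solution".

First find gcd(7439195, 32043142):
32043142 = 4·7439195 + 2286362
7439195 = 3·2286362 + 580109
2286362 = 3·580109 + 546035
580109 = 1·546035 + 34074
546035 = 16·34074 + 851
34074 = 40·851 + 34
851 = 25·34 + 1
34 = 34·1 + 0
gcd = 1, so a unique solution mod 32043142 exists.
Back-substitute for the Bézout coefficients:
1 = 851 − 25·34
1 = −25·34074 + 1001·851
1 = 1001·546035 − 16041·34074
1 = −16041·580109 + 17042·546035
1 = 17042·2286362 − 67167·580109
1 = −67167·7439195 + 218543·2286362
1 = 218543·32043142 − 941339·7439195
So 7439195·(-941339) ≡ 1 (mod 32043142), giving 7439195⁻¹ ≡ 31101803.
x ≡ 7439195⁻¹·922325 ≡ 31101803·922325 ≡ 20482457 (mod 32043142).

20482457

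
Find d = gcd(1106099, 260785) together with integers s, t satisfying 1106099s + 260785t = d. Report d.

Euclidean algorithm:
1106099 = 4·260785 + 62959
260785 = 4·62959 + 8949
62959 = 7·8949 + 316
8949 = 28·316 + 101
316 = 3·101 + 13
101 = 7·13 + 10
13 = 1·10 + 3
10 = 3·3 + 1
3 = 3·1 + 0
gcd(1106099, 260785) = 1.
Back-substituting:
1 = 10 − 3·3
1 = −3·13 + 4·10
1 = 4·101 − 31·13
1 = −31·316 + 97·101
1 = 97·8949 − 2747·316
1 = −2747·62959 + 19326·8949
1 = 19326·260785 − 80051·62959
1 = −80051·1106099 + 339530·260785
So 1 = (-80051)·1106099 + (339530)·260785.

1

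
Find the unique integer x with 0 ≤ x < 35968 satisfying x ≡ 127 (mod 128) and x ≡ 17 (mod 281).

8447

Write x = 127 + 128·k. Then 128·k ≡ 17 − 127 ≡ 171 (mod 281).
Need 128⁻¹ mod 281. Extended Euclid on (281, 128):
281 = 2·128 + 25
128 = 5·25 + 3
25 = 8·3 + 1
3 = 3·1 + 0
Back-substitute:
1 = 25 − 8·3
1 = −8·128 + 41·25
1 = 41·281 − 90·128
128⁻¹ ≡ 191 (mod 281), so k ≡ 191·171 ≡ 65 (mod 281).
x = 127 + 128·65 = 8447.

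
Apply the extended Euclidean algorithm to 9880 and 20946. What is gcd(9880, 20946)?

Euclidean algorithm:
20946 = 2·9880 + 1186
9880 = 8·1186 + 392
1186 = 3·392 + 10
392 = 39·10 + 2
10 = 5·2 + 0
gcd(9880, 20946) = 2.
Working backward:
2 = 392 − 39·10
2 = −39·1186 + 118·392
2 = 118·9880 − 983·1186
2 = −983·20946 + 2084·9880
So 2 = (-983)·20946 + (2084)·9880.

2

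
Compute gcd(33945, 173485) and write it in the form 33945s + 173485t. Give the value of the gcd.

Repeated division:
173485 = 5×33945 + 3760
33945 = 9×3760 + 105
3760 = 35×105 + 85
105 = 1×85 + 20
85 = 4×20 + 5
20 = 4×5 + 0
gcd(33945, 173485) = 5.
Working backward:
5 = 85 − 4·20
5 = −4·105 + 5·85
5 = 5·3760 − 179·105
5 = −179·33945 + 1616·3760
5 = 1616·173485 − 8259·33945
So 5 = (1616)·173485 + (-8259)·33945.

5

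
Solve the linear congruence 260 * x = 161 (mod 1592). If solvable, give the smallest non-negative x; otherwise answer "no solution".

gcd(260, 1592):
1592 = 6·260 + 32
260 = 8·32 + 4
32 = 8·4 + 0
gcd = 4, but 4 ∤ 161, so the congruence has no solution.

no solution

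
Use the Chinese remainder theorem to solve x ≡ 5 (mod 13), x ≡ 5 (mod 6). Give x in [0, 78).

Write x = 5 + 13·k. Then 13·k ≡ 5 − 5 ≡ 0 (mod 6).
Need 13⁻¹ mod 6. Extended Euclid on (6, 1):
6 = 6*1 + 0
13⁻¹ ≡ 1 (mod 6), so k ≡ 1·0 ≡ 0 (mod 6).
x = 5 + 13·0 = 5.

5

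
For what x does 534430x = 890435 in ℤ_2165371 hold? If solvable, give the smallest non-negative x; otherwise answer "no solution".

First find gcd(534430, 2165371):
2165371 = 4·534430 + 27651
534430 = 19·27651 + 9061
27651 = 3·9061 + 468
9061 = 19·468 + 169
468 = 2·169 + 130
169 = 1·130 + 39
130 = 3·39 + 13
39 = 3·13 + 0
gcd = 13 and 13 | 890435, so solutions exist. Divide through by 13: 41110x ≡ 68495 (mod 166567).
Now find 41110⁻¹ mod 166567:
166567 = 4*41110 + 2127
41110 = 19*2127 + 697
2127 = 3*697 + 36
697 = 19*36 + 13
36 = 2*13 + 10
13 = 1*10 + 3
10 = 3*3 + 1
3 = 3*1 + 0
Back-substitute:
1 = 10 − 3·3
1 = −3·13 + 4·10
1 = 4·36 − 11·13
1 = −11·697 + 213·36
1 = 213·2127 − 650·697
1 = −650·41110 + 12563·2127
1 = 12563·166567 − 50902·41110
So 41110·(-50902) ≡ 1 (mod 166567), i.e. 41110⁻¹ ≡ 115665.
Then x ≡ 115665·68495 ≡ 47954 (mod 166567); the smallest non-negative solution is x = 47954.

47954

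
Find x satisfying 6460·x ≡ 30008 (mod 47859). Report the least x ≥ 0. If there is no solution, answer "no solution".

3620

First find gcd(6460, 47859):
47859 = 7*6460 + 2639
6460 = 2*2639 + 1182
2639 = 2*1182 + 275
1182 = 4*275 + 82
275 = 3*82 + 29
82 = 2*29 + 24
29 = 1*24 + 5
24 = 4*5 + 4
5 = 1*4 + 1
4 = 4*1 + 0
gcd = 1, so a unique solution mod 47859 exists.
Back-substitute for the Bézout coefficients:
1 = 5 − 4
1 = −24 + 5·5
1 = 5·29 − 6·24
1 = −6·82 + 17·29
1 = 17·275 − 57·82
1 = −57·1182 + 245·275
1 = 245·2639 − 547·1182
1 = −547·6460 + 1339·2639
1 = 1339·47859 − 9920·6460
So 6460·(-9920) ≡ 1 (mod 47859), giving 6460⁻¹ ≡ 37939.
x ≡ 6460⁻¹·30008 ≡ 37939·30008 ≡ 3620 (mod 47859).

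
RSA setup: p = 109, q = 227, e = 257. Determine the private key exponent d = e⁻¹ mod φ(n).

13961

φ(n) = (p−1)(q−1) = 108·226 = 24408.
Need d with 257·d ≡ 1 (mod 24408). Apply the extended Euclidean algorithm:
24408 = 94×257 + 250
257 = 1×250 + 7
250 = 35×7 + 5
7 = 1×5 + 2
5 = 2×2 + 1
2 = 2×1 + 0
Back-substitute:
1 = 5 − 2·2
1 = −2·7 + 3·5
1 = 3·250 − 107·7
1 = −107·257 + 110·250
1 = 110·24408 − 10447·257
So 257·(-10447) ≡ 1 (mod 24408), hence d ≡ -10447 ≡ 13961 (mod 24408).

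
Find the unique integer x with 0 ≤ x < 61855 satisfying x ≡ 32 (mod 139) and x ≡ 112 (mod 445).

7677

Write x = 32 + 139·k. Then 139·k ≡ 112 − 32 ≡ 80 (mod 445).
Need 139⁻¹ mod 445. Extended Euclid on (445, 139):
445 = 3·139 + 28
139 = 4·28 + 27
28 = 1·27 + 1
27 = 27·1 + 0
Back-substitute:
1 = 28 − 27
1 = −139 + 5·28
1 = 5·445 − 16·139
139⁻¹ ≡ 429 (mod 445), so k ≡ 429·80 ≡ 55 (mod 445).
x = 32 + 139·55 = 7677.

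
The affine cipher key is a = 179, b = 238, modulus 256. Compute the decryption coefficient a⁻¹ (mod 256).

123

Extended Euclidean algorithm:
256 = 1*179 + 77
179 = 2*77 + 25
77 = 3*25 + 2
25 = 12*2 + 1
2 = 2*1 + 0
Since gcd(179, 256) = 1, back-substitute to write 1 as a combination:
1 = 25 − 12·2
1 = −12·77 + 37·25
1 = 37·179 − 86·77
1 = −86·256 + 123·179
So 179·123 ≡ 1 (mod 256).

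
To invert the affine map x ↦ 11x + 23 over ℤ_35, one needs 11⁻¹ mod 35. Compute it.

Apply the Euclidean algorithm to 35 and 11:
35 = 3*11 + 2
11 = 5*2 + 1
2 = 2*1 + 0
gcd = 1, so the inverse exists. Back-substitute:
1 = 11 − 5·2
1 = −5·35 + 16·11
So 11·16 ≡ 1 (mod 35).

16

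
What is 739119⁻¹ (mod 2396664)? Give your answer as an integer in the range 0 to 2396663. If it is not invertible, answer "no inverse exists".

no inverse exists

Compute gcd(739119, 2396664):
2396664 = 3*739119 + 179307
739119 = 4*179307 + 21891
179307 = 8*21891 + 4179
21891 = 5*4179 + 996
4179 = 4*996 + 195
996 = 5*195 + 21
195 = 9*21 + 6
21 = 3*6 + 3
6 = 2*3 + 0
gcd(739119, 2396664) = 3 ≠ 1, so 739119 has no multiplicative inverse modulo 2396664.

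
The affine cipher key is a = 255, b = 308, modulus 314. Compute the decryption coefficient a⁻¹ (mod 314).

149

Extended Euclidean algorithm:
314 = 1×255 + 59
255 = 4×59 + 19
59 = 3×19 + 2
19 = 9×2 + 1
2 = 2×1 + 0
Since gcd(255, 314) = 1, back-substitute to write 1 as a combination:
1 = 19 − 9·2
1 = −9·59 + 28·19
1 = 28·255 − 121·59
1 = −121·314 + 149·255
So 255·149 ≡ 1 (mod 314).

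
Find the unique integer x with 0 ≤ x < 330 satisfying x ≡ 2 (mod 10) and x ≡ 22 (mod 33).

22

Write x = 2 + 10·k. Then 10·k ≡ 22 − 2 ≡ 20 (mod 33).
Need 10⁻¹ mod 33. Extended Euclid on (33, 10):
33 = 3*10 + 3
10 = 3*3 + 1
3 = 3*1 + 0
Back-substitute:
1 = 10 − 3·3
1 = −3·33 + 10·10
10⁻¹ ≡ 10 (mod 33), so k ≡ 10·20 ≡ 2 (mod 33).
x = 2 + 10·2 = 22.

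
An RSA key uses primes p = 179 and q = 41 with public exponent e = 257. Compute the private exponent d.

φ(n) = (p−1)(q−1) = 178·40 = 7120.
Need d with 257·d ≡ 1 (mod 7120). Apply the extended Euclidean algorithm:
7120 = 27×257 + 181
257 = 1×181 + 76
181 = 2×76 + 29
76 = 2×29 + 18
29 = 1×18 + 11
18 = 1×11 + 7
11 = 1×7 + 4
7 = 1×4 + 3
4 = 1×3 + 1
3 = 3×1 + 0
Back-substitute:
1 = 4 − 3
1 = −7 + 2·4
1 = 2·11 − 3·7
1 = −3·18 + 5·11
1 = 5·29 − 8·18
1 = −8·76 + 21·29
1 = 21·181 − 50·76
1 = −50·257 + 71·181
1 = 71·7120 − 1967·257
So 257·(-1967) ≡ 1 (mod 7120), hence d ≡ -1967 ≡ 5153 (mod 7120).

5153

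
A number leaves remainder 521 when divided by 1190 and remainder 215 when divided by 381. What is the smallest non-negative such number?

Write x = 521 + 1190·k. Then 1190·k ≡ 215 − 521 ≡ 75 (mod 381).
Need 1190⁻¹ mod 381. Extended Euclid on (381, 47):
381 = 8×47 + 5
47 = 9×5 + 2
5 = 2×2 + 1
2 = 2×1 + 0
Back-substitute:
1 = 5 − 2·2
1 = −2·47 + 19·5
1 = 19·381 − 154·47
1190⁻¹ ≡ 227 (mod 381), so k ≡ 227·75 ≡ 261 (mod 381).
x = 521 + 1190·261 = 311111.

311111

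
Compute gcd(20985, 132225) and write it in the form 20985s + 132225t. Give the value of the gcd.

15

Repeated division:
132225 = 6×20985 + 6315
20985 = 3×6315 + 2040
6315 = 3×2040 + 195
2040 = 10×195 + 90
195 = 2×90 + 15
90 = 6×15 + 0
gcd(20985, 132225) = 15.
Back-substituting:
15 = 195 − 2·90
15 = −2·2040 + 21·195
15 = 21·6315 − 65·2040
15 = −65·20985 + 216·6315
15 = 216·132225 − 1361·20985
So 15 = (216)·132225 + (-1361)·20985.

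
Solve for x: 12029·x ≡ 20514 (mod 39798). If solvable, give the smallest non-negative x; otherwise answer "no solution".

First find gcd(12029, 39798):
39798 = 3×12029 + 3711
12029 = 3×3711 + 896
3711 = 4×896 + 127
896 = 7×127 + 7
127 = 18×7 + 1
7 = 7×1 + 0
gcd = 1, so a unique solution mod 39798 exists.
Back-substitute for the Bézout coefficients:
1 = 127 − 18·7
1 = −18·896 + 127·127
1 = 127·3711 − 526·896
1 = −526·12029 + 1705·3711
1 = 1705·39798 − 5641·12029
So 12029·(-5641) ≡ 1 (mod 39798), giving 12029⁻¹ ≡ 34157.
x ≡ 12029⁻¹·20514 ≡ 34157·20514 ≡ 13110 (mod 39798).

13110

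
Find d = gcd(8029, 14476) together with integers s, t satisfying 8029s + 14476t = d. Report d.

7

Euclidean algorithm:
14476 = 1·8029 + 6447
8029 = 1·6447 + 1582
6447 = 4·1582 + 119
1582 = 13·119 + 35
119 = 3·35 + 14
35 = 2·14 + 7
14 = 2·7 + 0
gcd(8029, 14476) = 7.
Back-substituting:
7 = 35 − 2·14
7 = −2·119 + 7·35
7 = 7·1582 − 93·119
7 = −93·6447 + 379·1582
7 = 379·8029 − 472·6447
7 = −472·14476 + 851·8029
So 7 = (-472)·14476 + (851)·8029.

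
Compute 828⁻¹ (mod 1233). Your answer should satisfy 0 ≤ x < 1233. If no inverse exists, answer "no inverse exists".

no inverse exists

Euclidean algorithm on 1233, 828:
1233 = 1·828 + 405
828 = 2·405 + 18
405 = 22·18 + 9
18 = 2·9 + 0
The gcd is 9, not 1, hence no inverse exists.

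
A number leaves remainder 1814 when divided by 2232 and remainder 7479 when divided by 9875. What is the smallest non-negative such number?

9141854

Write x = 1814 + 2232·k. Then 2232·k ≡ 7479 − 1814 ≡ 5665 (mod 9875).
Need 2232⁻¹ mod 9875. Extended Euclid on (9875, 2232):
9875 = 4*2232 + 947
2232 = 2*947 + 338
947 = 2*338 + 271
338 = 1*271 + 67
271 = 4*67 + 3
67 = 22*3 + 1
3 = 3*1 + 0
Back-substitute:
1 = 67 − 22·3
1 = −22·271 + 89·67
1 = 89·338 − 111·271
1 = −111·947 + 311·338
1 = 311·2232 − 733·947
1 = −733·9875 + 3243·2232
2232⁻¹ ≡ 3243 (mod 9875), so k ≡ 3243·5665 ≡ 4095 (mod 9875).
x = 1814 + 2232·4095 = 9141854.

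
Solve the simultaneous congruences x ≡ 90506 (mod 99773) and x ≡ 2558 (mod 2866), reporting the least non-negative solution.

Write x = 90506 + 99773·k. Then 99773·k ≡ 2558 − 90506 ≡ 898 (mod 2866).
Need 99773⁻¹ mod 2866. Extended Euclid on (2866, 2329):
2866 = 1*2329 + 537
2329 = 4*537 + 181
537 = 2*181 + 175
181 = 1*175 + 6
175 = 29*6 + 1
6 = 6*1 + 0
Back-substitute:
1 = 175 − 29·6
1 = −29·181 + 30·175
1 = 30·537 − 89·181
1 = −89·2329 + 386·537
1 = 386·2866 − 475·2329
99773⁻¹ ≡ 2391 (mod 2866), so k ≡ 2391·898 ≡ 484 (mod 2866).
x = 90506 + 99773·484 = 48380638.

48380638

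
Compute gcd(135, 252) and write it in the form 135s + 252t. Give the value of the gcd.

Euclidean algorithm:
252 = 1·135 + 117
135 = 1·117 + 18
117 = 6·18 + 9
18 = 2·9 + 0
gcd(135, 252) = 9.
Back-substituting:
9 = 117 − 6·18
9 = −6·135 + 7·117
9 = 7·252 − 13·135
So 9 = (7)·252 + (-13)·135.

9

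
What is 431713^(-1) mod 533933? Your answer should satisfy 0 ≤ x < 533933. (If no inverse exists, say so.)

414720

Apply the Euclidean algorithm to 533933 and 431713:
533933 = 1*431713 + 102220
431713 = 4*102220 + 22833
102220 = 4*22833 + 10888
22833 = 2*10888 + 1057
10888 = 10*1057 + 318
1057 = 3*318 + 103
318 = 3*103 + 9
103 = 11*9 + 4
9 = 2*4 + 1
4 = 4*1 + 0
Since gcd(431713, 533933) = 1, back-substitute to write 1 as a combination:
1 = 9 − 2·4
1 = −2·103 + 23·9
1 = 23·318 − 71·103
1 = −71·1057 + 236·318
1 = 236·10888 − 2431·1057
1 = −2431·22833 + 5098·10888
1 = 5098·102220 − 22823·22833
1 = −22823·431713 + 96390·102220
1 = 96390·533933 − 119213·431713
Thus 431713·(-119213) ≡ 1 (mod 533933); reducing, -119213 mod 533933 = 414720.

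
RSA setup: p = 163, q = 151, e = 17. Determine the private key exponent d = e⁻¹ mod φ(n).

φ(n) = (p−1)(q−1) = 162·150 = 24300.
Need d with 17·d ≡ 1 (mod 24300). Apply the extended Euclidean algorithm:
24300 = 1429*17 + 7
17 = 2*7 + 3
7 = 2*3 + 1
3 = 3*1 + 0
Back-substitute:
1 = 7 − 2·3
1 = −2·17 + 5·7
1 = 5·24300 − 7147·17
So 17·(-7147) ≡ 1 (mod 24300), hence d ≡ -7147 ≡ 17153 (mod 24300).

17153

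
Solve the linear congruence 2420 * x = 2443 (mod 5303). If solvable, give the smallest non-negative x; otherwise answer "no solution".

First find gcd(2420, 5303):
5303 = 2*2420 + 463
2420 = 5*463 + 105
463 = 4*105 + 43
105 = 2*43 + 19
43 = 2*19 + 5
19 = 3*5 + 4
5 = 1*4 + 1
4 = 4*1 + 0
gcd = 1, so a unique solution mod 5303 exists.
Back-substitute for the Bézout coefficients:
1 = 5 − 4
1 = −19 + 4·5
1 = 4·43 − 9·19
1 = −9·105 + 22·43
1 = 22·463 − 97·105
1 = −97·2420 + 507·463
1 = 507·5303 − 1111·2420
So 2420·(-1111) ≡ 1 (mod 5303), giving 2420⁻¹ ≡ 4192.
x ≡ 2420⁻¹·2443 ≡ 4192·2443 ≡ 963 (mod 5303).

963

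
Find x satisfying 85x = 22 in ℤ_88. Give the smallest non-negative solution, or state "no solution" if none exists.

First find gcd(85, 88):
88 = 1·85 + 3
85 = 28·3 + 1
3 = 3·1 + 0
gcd = 1, so a unique solution mod 88 exists.
Back-substitute for the Bézout coefficients:
1 = 85 − 28·3
1 = −28·88 + 29·85
So 85·(29) ≡ 1 (mod 88), giving 85⁻¹ ≡ 29.
x ≡ 85⁻¹·22 ≡ 29·22 ≡ 22 (mod 88).

22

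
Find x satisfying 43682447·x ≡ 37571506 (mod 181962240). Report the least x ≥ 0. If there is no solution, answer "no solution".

First find gcd(43682447, 181962240):
181962240 = 4·43682447 + 7232452
43682447 = 6·7232452 + 287735
7232452 = 25·287735 + 39077
287735 = 7·39077 + 14196
39077 = 2·14196 + 10685
14196 = 1·10685 + 3511
10685 = 3·3511 + 152
3511 = 23·152 + 15
152 = 10·15 + 2
15 = 7·2 + 1
2 = 2·1 + 0
gcd = 1, so a unique solution mod 181962240 exists.
Back-substitute for the Bézout coefficients:
1 = 15 − 7·2
1 = −7·152 + 71·15
1 = 71·3511 − 1640·152
1 = −1640·10685 + 4991·3511
1 = 4991·14196 − 6631·10685
1 = −6631·39077 + 18253·14196
1 = 18253·287735 − 134402·39077
1 = −134402·7232452 + 3378303·287735
1 = 3378303·43682447 − 20404220·7232452
1 = −20404220·181962240 + 84995183·43682447
So 43682447·(84995183) ≡ 1 (mod 181962240), giving 43682447⁻¹ ≡ 84995183.
x ≡ 43682447⁻¹·37571506 ≡ 84995183·37571506 ≡ 111672878 (mod 181962240).

111672878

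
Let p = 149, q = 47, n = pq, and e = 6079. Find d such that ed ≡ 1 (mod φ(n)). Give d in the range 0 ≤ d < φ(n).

2839

φ(n) = (p−1)(q−1) = 148·46 = 6808.
Need d with 6079·d ≡ 1 (mod 6808). Apply the extended Euclidean algorithm:
6808 = 1×6079 + 729
6079 = 8×729 + 247
729 = 2×247 + 235
247 = 1×235 + 12
235 = 19×12 + 7
12 = 1×7 + 5
7 = 1×5 + 2
5 = 2×2 + 1
2 = 2×1 + 0
Back-substitute:
1 = 5 − 2·2
1 = −2·7 + 3·5
1 = 3·12 − 5·7
1 = −5·235 + 98·12
1 = 98·247 − 103·235
1 = −103·729 + 304·247
1 = 304·6079 − 2535·729
1 = −2535·6808 + 2839·6079
So 6079·2839 ≡ 1 (mod 6808), hence d = 2839.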